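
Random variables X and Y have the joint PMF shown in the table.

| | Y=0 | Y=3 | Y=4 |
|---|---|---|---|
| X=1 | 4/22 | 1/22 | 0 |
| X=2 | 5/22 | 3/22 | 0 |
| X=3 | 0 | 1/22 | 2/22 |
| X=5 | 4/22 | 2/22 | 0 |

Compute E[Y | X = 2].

9/8

P(X = 2) = 4/11.
Σ Y·P over the event = 0·(5/22) + 3·(3/22) = 9/22.
E[Y | X = 2] = (9/22) / (4/11) = 9/8.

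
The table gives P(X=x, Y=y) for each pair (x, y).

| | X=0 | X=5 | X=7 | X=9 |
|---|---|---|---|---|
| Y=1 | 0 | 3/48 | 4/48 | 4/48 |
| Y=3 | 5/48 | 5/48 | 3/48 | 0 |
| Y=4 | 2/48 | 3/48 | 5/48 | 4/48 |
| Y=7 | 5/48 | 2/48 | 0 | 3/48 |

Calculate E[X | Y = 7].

37/10

P(Y = 7) = 5/24.
Σ X·P over the event = 0·(5/48) + 5·(2/48) + 9·(3/48) = 37/48.
E[X | Y = 7] = (37/48) / (5/24) = 37/10.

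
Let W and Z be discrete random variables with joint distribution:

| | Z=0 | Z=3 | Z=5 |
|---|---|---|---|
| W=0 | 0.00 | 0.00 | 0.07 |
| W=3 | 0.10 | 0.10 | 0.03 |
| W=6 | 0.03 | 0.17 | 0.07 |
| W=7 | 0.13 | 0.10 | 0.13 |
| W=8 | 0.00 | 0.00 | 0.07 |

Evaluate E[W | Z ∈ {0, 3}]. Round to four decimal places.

5.4127

P(Z ∈ {0, 3}) = 0.63.
Σ W·P over the event = 3·(0.10) + 3·(0.10) + 6·(0.03) + 6·(0.17) + 7·(0.13) + 7·(0.10) = 3.41.
E[W | Z ∈ {0, 3}] = (3.41) / (0.63) = 5.4127.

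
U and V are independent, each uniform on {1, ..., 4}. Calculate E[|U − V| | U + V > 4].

P(U + V > 4) = 5/8.
Summing |U−V|·P(x,y) over outcomes with U + V > 4 gives 7/8.
E[|U − V| | U + V > 4] = (7/8) / (5/8) = 7/5.

7/5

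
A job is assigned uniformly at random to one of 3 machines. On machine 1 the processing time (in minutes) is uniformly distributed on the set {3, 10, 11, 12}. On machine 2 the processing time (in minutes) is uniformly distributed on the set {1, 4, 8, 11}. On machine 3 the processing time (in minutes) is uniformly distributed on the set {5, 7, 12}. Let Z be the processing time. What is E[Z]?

23/3

E[Z | machine 1] = (3+10+11+12)/4 = 9.
E[Z | machine 2] = (1+4+8+11)/4 = 6.
E[Z | machine 3] = (5+7+12)/3 = 8.
E[Z] = (1/3)·(9) + (1/3)·(6) + (1/3)·(8) = 23/3.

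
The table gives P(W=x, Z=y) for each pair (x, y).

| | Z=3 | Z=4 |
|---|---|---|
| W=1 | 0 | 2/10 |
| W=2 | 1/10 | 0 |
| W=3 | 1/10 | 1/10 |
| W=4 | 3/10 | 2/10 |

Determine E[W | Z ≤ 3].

17/5

P(Z ≤ 3) = 1/2.
Summing W·P(W=x,Z=y) over the conditioning event gives 17/10.
E[W | Z ≤ 3] = (17/10) / (1/2) = 17/5.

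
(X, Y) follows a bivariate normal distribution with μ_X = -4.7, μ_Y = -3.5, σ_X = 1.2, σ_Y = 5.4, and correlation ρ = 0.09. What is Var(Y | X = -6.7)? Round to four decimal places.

For a bivariate normal, Var(Y | X=x) = σ_Y²(1 − ρ²).
Var(Y | X=-6.7) = (5.4)²·(1 − (0.09)²) = 29.16·0.9919 = 28.9238.

28.9238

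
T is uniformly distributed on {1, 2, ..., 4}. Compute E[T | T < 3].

3/2

Given T < 3, T is equally likely to be any of {1, 2}.
E[T | T < 3] = (1 + 2) / 2 = 3/2.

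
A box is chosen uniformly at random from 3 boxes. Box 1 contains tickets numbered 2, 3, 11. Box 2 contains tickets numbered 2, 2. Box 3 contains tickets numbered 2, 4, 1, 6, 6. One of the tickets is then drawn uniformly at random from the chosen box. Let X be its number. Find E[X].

167/45

E[X | box 1] = (2+3+11)/3 = 16/3.
E[X | box 2] = (2+2)/2 = 2.
E[X | box 3] = (2+4+1+6+6)/5 = 19/5.
By the law of total expectation,
E[X] = (1/3)·(16/3) + (1/3)·(2) + (1/3)·(19/5) = 167/45.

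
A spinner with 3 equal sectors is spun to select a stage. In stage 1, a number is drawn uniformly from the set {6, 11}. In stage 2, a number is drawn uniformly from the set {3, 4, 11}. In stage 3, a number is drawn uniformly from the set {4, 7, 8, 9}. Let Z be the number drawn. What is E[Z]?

43/6

E[Z | stage 1] = (6+11)/2 = 17/2.
E[Z | stage 2] = (3+4+11)/3 = 6.
E[Z | stage 3] = (4+7+8+9)/4 = 7.
By the law of total expectation,
E[Z] = (1/3)·(17/2) + (1/3)·(6) + (1/3)·(7) = 43/6.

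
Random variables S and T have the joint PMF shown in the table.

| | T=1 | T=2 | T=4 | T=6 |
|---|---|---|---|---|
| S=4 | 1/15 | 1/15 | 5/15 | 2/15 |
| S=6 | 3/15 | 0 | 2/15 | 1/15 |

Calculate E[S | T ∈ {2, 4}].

9/2

P(T ∈ {2, 4}) = 8/15.
Σ S·P over the event = 4·(1/15) + 4·(5/15) + 6·(2/15) = 12/5.
E[S | T ∈ {2, 4}] = (12/5) / (8/15) = 9/2.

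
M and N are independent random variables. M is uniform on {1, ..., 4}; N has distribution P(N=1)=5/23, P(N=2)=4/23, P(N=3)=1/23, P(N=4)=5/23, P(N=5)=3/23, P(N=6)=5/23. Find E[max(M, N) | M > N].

77/24

P(M > N) = 6/23.
Summing max(M,N)·P(x,y) over outcomes with M > N gives 77/92.
E[max(M, N) | M > N] = (77/92) / (6/23) = 77/24.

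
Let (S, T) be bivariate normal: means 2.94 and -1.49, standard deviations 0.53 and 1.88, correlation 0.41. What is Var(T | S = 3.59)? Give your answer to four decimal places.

Var(T | S=x) = (1 − ρ²)·σ_T².
Var(T | S=3.59) = (1.88)²·(1 − (0.41)²) = 3.5344·0.8319 = 2.9403.

2.9403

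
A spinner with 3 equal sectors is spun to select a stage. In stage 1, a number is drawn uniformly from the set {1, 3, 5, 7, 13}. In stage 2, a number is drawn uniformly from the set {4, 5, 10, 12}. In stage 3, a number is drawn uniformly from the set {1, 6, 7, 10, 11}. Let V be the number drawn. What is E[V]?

E[V | stage 1] = (1+3+5+7+13)/5 = 29/5.
E[V | stage 2] = (4+5+10+12)/4 = 31/4.
E[V | stage 3] = (1+6+7+10+11)/5 = 7.
E[V] = (1/3)·(29/5) + (1/3)·(31/4) + (1/3)·(7) = 137/20.

137/20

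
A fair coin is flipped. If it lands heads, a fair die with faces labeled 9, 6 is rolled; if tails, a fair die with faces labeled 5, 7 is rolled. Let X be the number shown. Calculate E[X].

27/4

E[X | heads] = (9+6)/2 = 15/2.
E[X | tails] = (5+7)/2 = 6.
E[X] = (1/2)·(15/2) + (1/2)·(6) = 27/4.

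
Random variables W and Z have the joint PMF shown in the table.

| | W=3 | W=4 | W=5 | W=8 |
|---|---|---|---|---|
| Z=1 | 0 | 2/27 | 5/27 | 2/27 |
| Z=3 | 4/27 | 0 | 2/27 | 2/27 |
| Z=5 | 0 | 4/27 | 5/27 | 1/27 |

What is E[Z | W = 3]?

P(W = 3) = 4/27.
Σ Z·P over the event = 3·(4/27) = 4/9.
E[Z | W = 3] = (4/9) / (4/27) = 3.

3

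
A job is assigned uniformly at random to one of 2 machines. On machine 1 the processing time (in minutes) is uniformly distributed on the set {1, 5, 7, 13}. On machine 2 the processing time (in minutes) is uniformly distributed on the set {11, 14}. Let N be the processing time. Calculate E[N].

19/2

E[N | machine 1] = (1+5+7+13)/4 = 13/2.
E[N | machine 2] = (11+14)/2 = 25/2.
By the law of total expectation,
E[N] = (1/2)·(13/2) + (1/2)·(25/2) = 19/2.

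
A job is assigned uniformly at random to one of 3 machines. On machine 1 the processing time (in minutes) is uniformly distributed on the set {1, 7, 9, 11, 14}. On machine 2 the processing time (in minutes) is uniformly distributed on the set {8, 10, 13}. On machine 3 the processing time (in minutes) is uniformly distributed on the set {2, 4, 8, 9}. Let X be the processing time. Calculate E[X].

E[X | machine 1] = (1+7+9+11+14)/5 = 42/5.
E[X | machine 2] = (8+10+13)/3 = 31/3.
E[X | machine 3] = (2+4+8+9)/4 = 23/4.
By the law of total expectation,
E[X] = (1/3)·(42/5) + (1/3)·(31/3) + (1/3)·(23/4) = 1469/180.

1469/180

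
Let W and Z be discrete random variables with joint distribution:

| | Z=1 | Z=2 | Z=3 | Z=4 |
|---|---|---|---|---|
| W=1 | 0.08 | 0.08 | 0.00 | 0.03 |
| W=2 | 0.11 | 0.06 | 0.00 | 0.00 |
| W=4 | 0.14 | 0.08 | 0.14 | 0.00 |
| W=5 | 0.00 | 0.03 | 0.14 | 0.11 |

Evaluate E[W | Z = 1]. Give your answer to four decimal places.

2.6061

P(Z = 1) = 0.33.
Σ W·P over the event = 1·(0.08) + 2·(0.11) + 4·(0.14) = 0.86.
E[W | Z = 1] = (0.86) / (0.33) = 2.6061.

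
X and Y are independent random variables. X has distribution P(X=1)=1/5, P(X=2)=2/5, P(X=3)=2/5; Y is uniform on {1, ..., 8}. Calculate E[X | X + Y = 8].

11/5

P(X + Y = 8) = 1/8.
Summing X·P(x,y) over outcomes with X + Y = 8 gives 11/40.
E[X | X + Y = 8] = (11/40) / (1/8) = 11/5.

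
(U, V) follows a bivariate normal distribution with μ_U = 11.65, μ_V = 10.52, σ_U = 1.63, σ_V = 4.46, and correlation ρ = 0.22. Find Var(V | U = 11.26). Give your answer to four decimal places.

18.9288

Var(V | U=x) = (1 − ρ²)·σ_V².
Var(V | U=11.26) = (4.46)²·(1 − (0.22)²) = 19.8916·0.9516 = 18.9288.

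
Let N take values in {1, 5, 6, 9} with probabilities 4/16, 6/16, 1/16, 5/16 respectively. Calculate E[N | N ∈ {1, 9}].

P(N ∈ {1, 9}) = 9/16.
Σ over the event: 1·1/4 + 9·5/16 = 49/16.
E[N | N ∈ {1, 9}] = (49/16) / (9/16) = 49/9.

49/9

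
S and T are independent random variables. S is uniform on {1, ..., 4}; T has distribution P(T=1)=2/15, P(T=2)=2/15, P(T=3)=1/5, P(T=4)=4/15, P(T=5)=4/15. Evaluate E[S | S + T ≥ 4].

71/27

P(S + T ≥ 4) = 9/10.
Summing S·P(x,y) over outcomes with S + T ≥ 4 gives 71/30.
E[S | S + T ≥ 4] = (71/30) / (9/10) = 71/27.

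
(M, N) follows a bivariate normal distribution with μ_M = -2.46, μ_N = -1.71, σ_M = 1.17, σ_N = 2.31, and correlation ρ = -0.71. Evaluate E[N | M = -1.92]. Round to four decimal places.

E[N | M=x] = μ_N + ρ(σ_N/σ_M)(x − μ_M) for jointly normal variables.
E[N | M=-1.92] = -1.71 + (-0.71)·(2.31/1.17)·(-1.92 − (-2.46)) = -1.71 + (-1.4018)·(0.54) = -2.4670.

-2.4670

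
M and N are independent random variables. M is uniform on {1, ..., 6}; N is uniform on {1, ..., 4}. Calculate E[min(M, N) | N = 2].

11/6

Outcomes with N = 2: (1,2), (2,2), (3,2), (4,2), (5,2), (6,2), each with probability 1/24.
E[min(M, N) | N = 2] = (1 + 2 + 2 + 2 + 2 + 2) / 6 = 11/6.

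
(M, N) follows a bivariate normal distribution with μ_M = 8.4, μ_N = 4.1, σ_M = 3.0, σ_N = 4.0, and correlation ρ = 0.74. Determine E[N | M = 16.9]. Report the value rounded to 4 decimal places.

The regression of N on M has slope ρ·σ_N/σ_M and passes through (μ_M, μ_N).
E[N | M=16.9] = 4.1 + (0.74)·(4.0/3.0)·(16.9 − (8.4)) = 4.1 + (0.98667)·(8.5) = 12.4867.

12.4867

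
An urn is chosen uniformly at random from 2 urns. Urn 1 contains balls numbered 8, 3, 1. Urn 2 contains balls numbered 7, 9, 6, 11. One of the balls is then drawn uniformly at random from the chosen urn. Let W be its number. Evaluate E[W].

E[W | urn 1] = (8+3+1)/3 = 4.
E[W | urn 2] = (7+9+6+11)/4 = 33/4.
E[W] = (1/2)·(4) + (1/2)·(33/4) = 49/8.

49/8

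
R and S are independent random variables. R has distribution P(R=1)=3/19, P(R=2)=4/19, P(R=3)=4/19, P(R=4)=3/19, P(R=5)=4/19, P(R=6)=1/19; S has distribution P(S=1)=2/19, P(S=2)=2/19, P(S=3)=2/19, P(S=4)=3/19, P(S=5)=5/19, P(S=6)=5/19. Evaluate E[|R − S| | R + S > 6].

P(R + S > 6) = 239/361.
Summing |R−S|·P(x,y) over outcomes with R + S > 6 gives 485/361.
E[|R − S| | R + S > 6] = (485/361) / (239/361) = 485/239.

485/239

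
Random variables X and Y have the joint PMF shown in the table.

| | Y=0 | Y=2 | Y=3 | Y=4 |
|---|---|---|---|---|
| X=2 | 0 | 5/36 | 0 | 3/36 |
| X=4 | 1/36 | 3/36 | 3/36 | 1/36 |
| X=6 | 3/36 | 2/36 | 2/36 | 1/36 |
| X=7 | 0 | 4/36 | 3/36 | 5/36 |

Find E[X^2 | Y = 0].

P(Y = 0) = 1/9.
Σ X^2·P over the event = 16·(1/36) + 36·(3/36) = 31/9.
E[X^2 | Y = 0] = (31/9) / (1/9) = 31.

31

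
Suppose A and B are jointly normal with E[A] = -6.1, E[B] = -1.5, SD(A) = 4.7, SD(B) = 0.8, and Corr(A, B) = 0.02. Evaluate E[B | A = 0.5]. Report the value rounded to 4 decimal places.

For a bivariate normal, E[B | A=x] = μ_B + ρ·(σ_B/σ_A)·(x − μ_A).
E[B | A=0.5] = -1.5 + (0.02)·(0.8/4.7)·(0.5 − (-6.1)) = -1.5 + (0.0034043)·(6.6) = -1.4775.

-1.4775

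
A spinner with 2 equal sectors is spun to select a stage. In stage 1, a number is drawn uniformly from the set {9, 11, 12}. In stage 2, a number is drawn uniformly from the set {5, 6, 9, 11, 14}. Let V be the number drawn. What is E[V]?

E[V | stage 1] = (9+11+12)/3 = 32/3.
E[V | stage 2] = (5+6+9+11+14)/5 = 9.
By the law of total expectation,
E[V] = (1/2)·(32/3) + (1/2)·(9) = 59/6.

59/6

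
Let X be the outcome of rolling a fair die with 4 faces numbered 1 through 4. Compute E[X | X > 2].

7/2

Given X > 2, X is equally likely to be any of {3, 4}.
E[X | X > 2] = (3 + 4) / 2 = 7/2.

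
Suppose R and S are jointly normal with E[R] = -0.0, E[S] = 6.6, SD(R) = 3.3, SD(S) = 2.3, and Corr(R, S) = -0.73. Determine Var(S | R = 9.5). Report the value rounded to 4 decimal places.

For a bivariate normal, Var(S | R=x) = σ_S²(1 − ρ²).
Var(S | R=9.5) = (2.3)²·(1 − (-0.73)²) = 5.29·0.4671 = 2.4710.

2.4710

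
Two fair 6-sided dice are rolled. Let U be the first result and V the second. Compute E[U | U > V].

P(U > V) = 5/12.
Summing U·P(x,y) over outcomes with U > V gives 35/18.
E[U | U > V] = (35/18) / (5/12) = 14/3.

14/3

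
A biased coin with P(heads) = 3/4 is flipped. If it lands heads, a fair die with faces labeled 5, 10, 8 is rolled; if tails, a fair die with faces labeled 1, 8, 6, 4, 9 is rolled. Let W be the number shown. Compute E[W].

E[W | heads] = (5+10+8)/3 = 23/3.
E[W | tails] = (1+8+6+4+9)/5 = 28/5.
E[W] = (3/4)·(23/3) + (1/4)·(28/5) = 143/20.

143/20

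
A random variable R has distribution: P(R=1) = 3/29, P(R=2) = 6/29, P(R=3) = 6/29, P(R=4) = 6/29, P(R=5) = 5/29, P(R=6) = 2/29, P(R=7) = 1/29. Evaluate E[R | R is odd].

P(R is odd) = 15/29.
Σ over the event: 1·3/29 + 3·6/29 + 5·5/29 + 7·1/29 = 53/29.
E[R | R is odd] = (53/29) / (15/29) = 53/15.

53/15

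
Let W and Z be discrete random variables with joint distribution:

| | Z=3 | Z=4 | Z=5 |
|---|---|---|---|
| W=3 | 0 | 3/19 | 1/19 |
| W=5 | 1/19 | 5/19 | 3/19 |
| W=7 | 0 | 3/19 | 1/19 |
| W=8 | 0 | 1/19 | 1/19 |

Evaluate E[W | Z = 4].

21/4

P(Z = 4) = 12/19.
Σ W·P over the event = 3·(3/19) + 5·(5/19) + 7·(3/19) + 8·(1/19) = 63/19.
E[W | Z = 4] = (63/19) / (12/19) = 21/4.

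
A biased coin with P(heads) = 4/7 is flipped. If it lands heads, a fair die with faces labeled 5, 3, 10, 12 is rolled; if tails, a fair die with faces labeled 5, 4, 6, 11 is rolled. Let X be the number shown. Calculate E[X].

99/14

E[X | heads] = (5+3+10+12)/4 = 15/2.
E[X | tails] = (5+4+6+11)/4 = 13/2.
E[X] = (4/7)·(15/2) + (3/7)·(13/2) = 99/14.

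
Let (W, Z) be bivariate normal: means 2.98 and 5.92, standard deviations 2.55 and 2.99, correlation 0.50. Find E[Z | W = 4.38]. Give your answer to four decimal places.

6.7408

For a bivariate normal, E[Z | W=x] = μ_Z + ρ·(σ_Z/σ_W)·(x − μ_W).
E[Z | W=4.38] = 5.92 + (0.50)·(2.99/2.55)·(4.38 − (2.98)) = 5.92 + (0.58627)·(1.4) = 6.7408.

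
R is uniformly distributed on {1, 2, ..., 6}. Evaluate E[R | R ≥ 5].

Given R ≥ 5, R is equally likely to be any of {5, 6}.
E[R | R ≥ 5] = (5 + 6) / 2 = 11/2.

11/2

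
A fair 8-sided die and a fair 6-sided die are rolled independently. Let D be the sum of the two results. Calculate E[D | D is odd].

8

P(D is odd) = 1/2.
Σ over the event: 3·1/24 + 5·1/12 + 7·1/8 + 9·1/8 + 11·1/12 + 13·1/24 = 4.
E[D | D is odd] = (4) / (1/2) = 8.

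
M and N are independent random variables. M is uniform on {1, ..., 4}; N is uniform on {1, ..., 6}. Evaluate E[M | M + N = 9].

P(M + N = 9) = 1/12.
Summing M·P(x,y) over outcomes with M + N = 9 gives 7/24.
E[M | M + N = 9] = (7/24) / (1/12) = 7/2.

7/2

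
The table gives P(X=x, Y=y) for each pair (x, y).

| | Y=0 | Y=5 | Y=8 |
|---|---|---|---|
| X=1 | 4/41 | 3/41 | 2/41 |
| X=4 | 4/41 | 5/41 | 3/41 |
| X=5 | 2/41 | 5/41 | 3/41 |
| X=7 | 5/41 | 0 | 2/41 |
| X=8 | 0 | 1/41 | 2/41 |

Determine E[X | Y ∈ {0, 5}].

121/29

P(Y ∈ {0, 5}) = 29/41.
Σ X·P over the event = 1·(4/41) + 1·(3/41) + 4·(4/41) + 4·(5/41) + 5·(2/41) + 5·(5/41) + 7·(5/41) + 8·(1/41) = 121/41.
E[X | Y ∈ {0, 5}] = (121/41) / (29/41) = 121/29.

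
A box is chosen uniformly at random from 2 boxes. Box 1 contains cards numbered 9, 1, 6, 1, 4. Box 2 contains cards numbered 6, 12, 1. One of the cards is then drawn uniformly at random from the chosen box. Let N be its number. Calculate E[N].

E[N | box 1] = (9+1+6+1+4)/5 = 21/5.
E[N | box 2] = (6+12+1)/3 = 19/3.
E[N] = (1/2)·(21/5) + (1/2)·(19/3) = 79/15.

79/15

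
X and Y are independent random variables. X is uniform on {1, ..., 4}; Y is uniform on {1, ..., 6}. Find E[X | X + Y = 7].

Outcomes with X + Y = 7: (1,6), (2,5), (3,4), (4,3), each with probability 1/24.
E[X | X + Y = 7] = (1 + 2 + 3 + 4) / 4 = 5/2.

5/2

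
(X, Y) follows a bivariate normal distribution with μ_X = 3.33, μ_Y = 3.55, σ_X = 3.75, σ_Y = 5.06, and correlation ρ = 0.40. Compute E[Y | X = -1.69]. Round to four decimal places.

0.8405

E[Y | X=x] = μ_Y + ρ(σ_Y/σ_X)(x − μ_X) for jointly normal variables.
E[Y | X=-1.69] = 3.55 + (0.40)·(5.06/3.75)·(-1.69 − (3.33)) = 3.55 + (0.539733)·(-5.02) = 0.8405.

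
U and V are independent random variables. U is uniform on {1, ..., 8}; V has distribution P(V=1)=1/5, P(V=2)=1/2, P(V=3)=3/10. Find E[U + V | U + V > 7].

283/31

P(U + V > 7) = 31/80.
Summing (U+V)·P(x,y) over outcomes with U + V > 7 gives 283/80.
E[U + V | U + V > 7] = (283/80) / (31/80) = 283/31.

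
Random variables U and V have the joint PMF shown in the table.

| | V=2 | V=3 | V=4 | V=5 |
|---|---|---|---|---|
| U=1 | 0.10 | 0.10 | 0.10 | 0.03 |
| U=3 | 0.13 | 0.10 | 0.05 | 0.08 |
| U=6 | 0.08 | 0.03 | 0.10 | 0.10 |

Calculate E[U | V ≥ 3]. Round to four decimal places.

3.3333

P(V ≥ 3) = 0.69.
Summing U·P(U=x,V=y) over the conditioning event gives 2.30.
E[U | V ≥ 3] = (2.30) / (0.69) = 3.3333.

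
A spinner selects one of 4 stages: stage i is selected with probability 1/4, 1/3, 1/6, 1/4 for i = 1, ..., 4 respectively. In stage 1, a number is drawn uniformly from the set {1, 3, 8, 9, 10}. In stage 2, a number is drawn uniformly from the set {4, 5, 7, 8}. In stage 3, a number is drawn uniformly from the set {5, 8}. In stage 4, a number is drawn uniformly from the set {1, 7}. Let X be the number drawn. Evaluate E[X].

E[X | stage 1] = (1+3+8+9+10)/5 = 31/5.
E[X | stage 2] = (4+5+7+8)/4 = 6.
E[X | stage 3] = (5+8)/2 = 13/2.
E[X | stage 4] = (1+7)/2 = 4.
E[X] = (1/4)·(31/5) + (1/3)·(6) + (1/6)·(13/2) + (1/4)·(4) = 169/30.

169/30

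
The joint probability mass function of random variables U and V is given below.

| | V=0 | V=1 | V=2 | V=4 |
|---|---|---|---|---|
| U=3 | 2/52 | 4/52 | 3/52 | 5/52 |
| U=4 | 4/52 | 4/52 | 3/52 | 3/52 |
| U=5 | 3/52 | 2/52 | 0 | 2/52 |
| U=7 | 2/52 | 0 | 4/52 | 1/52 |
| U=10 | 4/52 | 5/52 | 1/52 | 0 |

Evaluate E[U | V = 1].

P(V = 1) = 15/52.
Σ U·P over the event = 3·(4/52) + 4·(4/52) + 5·(2/52) + 10·(5/52) = 22/13.
E[U | V = 1] = (22/13) / (15/52) = 88/15.

88/15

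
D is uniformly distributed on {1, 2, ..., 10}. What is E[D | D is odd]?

5

Given D is odd, D is equally likely to be any of {1, 3, 5, 7, 9}.
E[D | D is odd] = (1 + 3 + 5 + 7 + 9) / 5 = 5.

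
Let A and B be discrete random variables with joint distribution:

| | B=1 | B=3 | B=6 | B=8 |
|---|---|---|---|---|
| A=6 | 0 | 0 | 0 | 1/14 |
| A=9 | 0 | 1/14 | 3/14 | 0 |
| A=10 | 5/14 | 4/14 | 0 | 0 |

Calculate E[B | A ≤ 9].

P(A ≤ 9) = 5/14.
Σ B·P over the event = 8·(1/14) + 3·(1/14) + 6·(3/14) = 29/14.
E[B | A ≤ 9] = (29/14) / (5/14) = 29/5.

29/5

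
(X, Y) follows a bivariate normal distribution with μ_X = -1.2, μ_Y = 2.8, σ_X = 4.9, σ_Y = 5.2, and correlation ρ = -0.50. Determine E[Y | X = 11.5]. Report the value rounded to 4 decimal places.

E[Y | X=x] = μ_Y + ρ(σ_Y/σ_X)(x − μ_X) for jointly normal variables.
E[Y | X=11.5] = 2.8 + (-0.50)·(5.2/4.9)·(11.5 − (-1.2)) = 2.8 + (-0.530612)·(12.7) = -3.9388.

-3.9388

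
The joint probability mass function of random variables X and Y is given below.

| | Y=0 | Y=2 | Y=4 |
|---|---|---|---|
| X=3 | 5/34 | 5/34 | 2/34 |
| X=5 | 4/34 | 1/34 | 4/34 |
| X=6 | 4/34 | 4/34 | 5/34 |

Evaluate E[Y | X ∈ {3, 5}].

12/7

P(X ∈ {3, 5}) = 21/34.
Σ Y·P over the event = 0·(5/34) + 2·(5/34) + 4·(2/34) + 0·(4/34) + 2·(1/34) + 4·(4/34) = 18/17.
E[Y | X ∈ {3, 5}] = (18/17) / (21/34) = 12/7.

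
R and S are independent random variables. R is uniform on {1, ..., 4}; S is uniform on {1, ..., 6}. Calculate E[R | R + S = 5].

5/2

Outcomes with R + S = 5: (1,4), (2,3), (3,2), (4,1), each with probability 1/24.
E[R | R + S = 5] = (1 + 2 + 3 + 4) / 4 = 5/2.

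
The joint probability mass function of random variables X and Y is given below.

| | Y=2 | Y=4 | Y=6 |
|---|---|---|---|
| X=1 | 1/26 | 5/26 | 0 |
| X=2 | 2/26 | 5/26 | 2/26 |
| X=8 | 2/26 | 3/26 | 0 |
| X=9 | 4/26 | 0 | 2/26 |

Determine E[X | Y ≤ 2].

19/3

P(Y ≤ 2) = 9/26.
Σ X·P over the event = 1·(1/26) + 2·(2/26) + 8·(2/26) + 9·(4/26) = 57/26.
E[X | Y ≤ 2] = (57/26) / (9/26) = 19/3.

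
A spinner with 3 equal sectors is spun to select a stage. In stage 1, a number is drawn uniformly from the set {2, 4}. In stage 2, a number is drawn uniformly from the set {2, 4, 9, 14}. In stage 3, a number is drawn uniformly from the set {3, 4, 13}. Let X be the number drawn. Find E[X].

203/36

E[X | stage 1] = (2+4)/2 = 3.
E[X | stage 2] = (2+4+9+14)/4 = 29/4.
E[X | stage 3] = (3+4+13)/3 = 20/3.
E[X] = (1/3)·(3) + (1/3)·(29/4) + (1/3)·(20/3) = 203/36.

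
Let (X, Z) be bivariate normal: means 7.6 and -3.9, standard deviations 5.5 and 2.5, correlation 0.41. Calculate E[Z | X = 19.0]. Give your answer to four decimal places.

E[Z | X=x] = μ_Z + ρ(σ_Z/σ_X)(x − μ_X) for jointly normal variables.
E[Z | X=19.0] = -3.9 + (0.41)·(2.5/5.5)·(19.0 − (7.6)) = -3.9 + (0.18636)·(11.4) = -1.7755.

-1.7755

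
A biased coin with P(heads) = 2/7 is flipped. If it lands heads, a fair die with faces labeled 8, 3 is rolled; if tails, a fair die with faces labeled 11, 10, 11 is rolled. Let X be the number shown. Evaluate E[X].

193/21

E[X | heads] = (8+3)/2 = 11/2.
E[X | tails] = (11+10+11)/3 = 32/3.
By the law of total expectation,
E[X] = (2/7)·(11/2) + (5/7)·(32/3) = 193/21.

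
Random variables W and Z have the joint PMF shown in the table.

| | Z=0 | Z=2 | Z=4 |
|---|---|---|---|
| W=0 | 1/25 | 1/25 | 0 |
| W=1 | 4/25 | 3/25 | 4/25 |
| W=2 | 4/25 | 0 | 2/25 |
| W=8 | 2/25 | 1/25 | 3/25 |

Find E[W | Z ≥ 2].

P(Z ≥ 2) = 14/25.
Σ W·P over the event = 0·(1/25) + 1·(3/25) + 1·(4/25) + 2·(2/25) + 8·(1/25) + 8·(3/25) = 43/25.
E[W | Z ≥ 2] = (43/25) / (14/25) = 43/14.

43/14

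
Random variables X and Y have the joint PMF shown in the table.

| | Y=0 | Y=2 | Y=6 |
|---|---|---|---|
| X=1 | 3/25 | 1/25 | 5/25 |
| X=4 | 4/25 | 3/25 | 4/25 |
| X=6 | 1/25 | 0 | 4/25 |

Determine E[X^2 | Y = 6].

P(Y = 6) = 13/25.
Σ X^2·P over the event = 1·(5/25) + 16·(4/25) + 36·(4/25) = 213/25.
E[X^2 | Y = 6] = (213/25) / (13/25) = 213/13.

213/13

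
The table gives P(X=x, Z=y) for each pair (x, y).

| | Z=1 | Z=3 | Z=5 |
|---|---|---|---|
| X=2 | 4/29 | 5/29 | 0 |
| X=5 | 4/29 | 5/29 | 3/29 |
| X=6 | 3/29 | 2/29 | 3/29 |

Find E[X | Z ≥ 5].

P(Z ≥ 5) = 6/29.
Σ X·P over the event = 5·(3/29) + 6·(3/29) = 33/29.
E[X | Z ≥ 5] = (33/29) / (6/29) = 11/2.

11/2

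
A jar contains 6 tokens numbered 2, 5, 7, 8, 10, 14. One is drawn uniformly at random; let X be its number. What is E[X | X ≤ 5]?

7/2

P(X ≤ 5) = 1/3.
Σ over the event: 2·1/6 + 5·1/6 = 7/6.
E[X | X ≤ 5] = (7/6) / (1/3) = 7/2.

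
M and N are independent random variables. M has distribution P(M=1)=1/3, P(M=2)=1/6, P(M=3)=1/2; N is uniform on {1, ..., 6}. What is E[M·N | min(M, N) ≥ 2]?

P(min(M, N) ≥ 2) = 5/9.
Summing MN·P(x,y) over outcomes with min(M, N) ≥ 2 gives 55/9.
E[M·N | min(M, N) ≥ 2] = (55/9) / (5/9) = 11.

11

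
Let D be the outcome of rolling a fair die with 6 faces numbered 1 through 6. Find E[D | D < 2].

Given D < 2, D is equally likely to be any of {1}.
E[D | D < 2] = (1) / 1 = 1.

1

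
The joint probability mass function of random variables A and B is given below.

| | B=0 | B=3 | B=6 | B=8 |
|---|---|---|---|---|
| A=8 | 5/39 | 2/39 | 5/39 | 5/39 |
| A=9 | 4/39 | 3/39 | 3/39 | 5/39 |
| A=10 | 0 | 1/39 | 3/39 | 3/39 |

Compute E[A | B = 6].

97/11

P(B = 6) = 11/39.
Σ A·P over the event = 8·(5/39) + 9·(3/39) + 10·(3/39) = 97/39.
E[A | B = 6] = (97/39) / (11/39) = 97/11.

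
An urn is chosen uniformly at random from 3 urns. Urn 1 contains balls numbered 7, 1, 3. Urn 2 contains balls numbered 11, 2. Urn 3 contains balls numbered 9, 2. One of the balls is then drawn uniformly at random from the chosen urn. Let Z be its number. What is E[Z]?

E[Z | urn 1] = (7+1+3)/3 = 11/3.
E[Z | urn 2] = (11+2)/2 = 13/2.
E[Z | urn 3] = (9+2)/2 = 11/2.
E[Z] = (1/3)·(11/3) + (1/3)·(13/2) + (1/3)·(11/2) = 47/9.

47/9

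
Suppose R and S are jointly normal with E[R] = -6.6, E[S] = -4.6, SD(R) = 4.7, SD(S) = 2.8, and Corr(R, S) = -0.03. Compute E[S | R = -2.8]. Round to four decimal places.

-4.6679

For a bivariate normal, E[S | R=x] = μ_S + ρ·(σ_S/σ_R)·(x − μ_R).
E[S | R=-2.8] = -4.6 + (-0.03)·(2.8/4.7)·(-2.8 − (-6.6)) = -4.6 + (-0.017872)·(3.8) = -4.6679.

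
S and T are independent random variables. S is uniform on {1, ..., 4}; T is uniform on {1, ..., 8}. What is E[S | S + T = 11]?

7/2

Outcomes with S + T = 11: (3,8), (4,7), each with probability 1/32.
E[S | S + T = 11] = (3 + 4) / 2 = 7/2.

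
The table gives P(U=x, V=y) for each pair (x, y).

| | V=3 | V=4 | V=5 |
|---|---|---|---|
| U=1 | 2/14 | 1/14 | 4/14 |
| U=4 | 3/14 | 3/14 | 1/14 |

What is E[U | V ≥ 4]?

P(V ≥ 4) = 9/14.
Σ U·P over the event = 1·(1/14) + 1·(4/14) + 4·(3/14) + 4·(1/14) = 3/2.
E[U | V ≥ 4] = (3/2) / (9/14) = 7/3.

7/3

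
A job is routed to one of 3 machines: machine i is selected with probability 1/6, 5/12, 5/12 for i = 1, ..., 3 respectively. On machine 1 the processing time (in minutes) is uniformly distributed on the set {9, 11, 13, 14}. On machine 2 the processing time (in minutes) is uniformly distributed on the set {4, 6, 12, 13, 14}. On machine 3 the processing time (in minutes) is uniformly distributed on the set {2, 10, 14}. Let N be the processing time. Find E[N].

E[N | machine 1] = (9+11+13+14)/4 = 47/4.
E[N | machine 2] = (4+6+12+13+14)/5 = 49/5.
E[N | machine 3] = (2+10+14)/3 = 26/3.
By the law of total expectation,
E[N] = (1/6)·(47/4) + (5/12)·(49/5) + (5/12)·(26/3) = 695/72.

695/72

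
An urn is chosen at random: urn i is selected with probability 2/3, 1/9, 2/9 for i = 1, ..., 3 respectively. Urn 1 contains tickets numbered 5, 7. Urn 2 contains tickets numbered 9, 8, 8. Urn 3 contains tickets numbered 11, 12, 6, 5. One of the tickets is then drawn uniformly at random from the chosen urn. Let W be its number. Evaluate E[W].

E[W | urn 1] = (5+7)/2 = 6.
E[W | urn 2] = (9+8+8)/3 = 25/3.
E[W | urn 3] = (11+12+6+5)/4 = 17/2.
E[W] = (2/3)·(6) + (1/9)·(25/3) + (2/9)·(17/2) = 184/27.

184/27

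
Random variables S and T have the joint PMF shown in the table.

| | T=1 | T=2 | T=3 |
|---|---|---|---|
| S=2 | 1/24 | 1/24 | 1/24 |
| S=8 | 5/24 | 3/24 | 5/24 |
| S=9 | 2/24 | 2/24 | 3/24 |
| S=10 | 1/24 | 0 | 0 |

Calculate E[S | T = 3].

23/3

P(T = 3) = 3/8.
Σ S·P over the event = 2·(1/24) + 8·(5/24) + 9·(3/24) = 23/8.
E[S | T = 3] = (23/8) / (3/8) = 23/3.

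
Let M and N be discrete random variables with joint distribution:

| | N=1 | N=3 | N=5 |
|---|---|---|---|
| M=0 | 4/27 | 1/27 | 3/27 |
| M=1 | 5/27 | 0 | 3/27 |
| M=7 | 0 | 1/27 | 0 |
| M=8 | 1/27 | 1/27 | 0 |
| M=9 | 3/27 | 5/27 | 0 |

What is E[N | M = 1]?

P(M = 1) = 8/27.
Summing N·P(M=x,N=y) over the conditioning event gives 20/27.
E[N | M = 1] = (20/27) / (8/27) = 5/2.

5/2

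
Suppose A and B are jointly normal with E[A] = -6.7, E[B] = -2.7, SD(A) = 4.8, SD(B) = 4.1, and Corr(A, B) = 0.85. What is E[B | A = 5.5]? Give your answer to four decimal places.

6.1577

E[B | A=x] = μ_B + ρ(σ_B/σ_A)(x − μ_A) for jointly normal variables.
E[B | A=5.5] = -2.7 + (0.85)·(4.1/4.8)·(5.5 − (-6.7)) = -2.7 + (0.72604)·(12.2) = 6.1577.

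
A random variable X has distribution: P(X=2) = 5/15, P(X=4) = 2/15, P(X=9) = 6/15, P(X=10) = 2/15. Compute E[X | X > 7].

37/4

P(X > 7) = 8/15.
Σ over the event: 9·2/5 + 10·2/15 = 74/15.
E[X | X > 7] = (74/15) / (8/15) = 37/4.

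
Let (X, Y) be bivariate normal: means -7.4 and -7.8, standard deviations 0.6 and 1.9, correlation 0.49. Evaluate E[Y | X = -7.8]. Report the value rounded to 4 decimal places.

The regression of Y on X has slope ρ·σ_Y/σ_X and passes through (μ_X, μ_Y).
E[Y | X=-7.8] = -7.8 + (0.49)·(1.9/0.6)·(-7.8 − (-7.4)) = -7.8 + (1.5517)·(-0.4) = -8.4207.

-8.4207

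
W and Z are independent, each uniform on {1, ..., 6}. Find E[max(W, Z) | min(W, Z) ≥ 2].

P(min(W, Z) ≥ 2) = 25/36.
Summing max(W,Z)·P(x,y) over outcomes with min(W, Z) ≥ 2 gives 10/3.
E[max(W, Z) | min(W, Z) ≥ 2] = (10/3) / (25/36) = 24/5.

24/5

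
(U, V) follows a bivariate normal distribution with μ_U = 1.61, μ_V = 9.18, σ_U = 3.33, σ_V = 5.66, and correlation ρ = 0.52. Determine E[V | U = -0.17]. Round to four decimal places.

7.6068

The regression of V on U has slope ρ·σ_V/σ_U and passes through (μ_U, μ_V).
E[V | U=-0.17] = 9.18 + (0.52)·(5.66/3.33)·(-0.17 − (1.61)) = 9.18 + (0.88384)·(-1.78) = 7.6068.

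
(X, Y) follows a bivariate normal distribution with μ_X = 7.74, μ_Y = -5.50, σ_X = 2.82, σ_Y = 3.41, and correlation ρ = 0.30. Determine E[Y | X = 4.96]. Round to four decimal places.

-6.5085

E[Y | X=x] = μ_Y + ρ(σ_Y/σ_X)(x − μ_X) for jointly normal variables.
E[Y | X=4.96] = -5.50 + (0.30)·(3.41/2.82)·(4.96 − (7.74)) = -5.50 + (0.36277)·(-2.78) = -6.5085.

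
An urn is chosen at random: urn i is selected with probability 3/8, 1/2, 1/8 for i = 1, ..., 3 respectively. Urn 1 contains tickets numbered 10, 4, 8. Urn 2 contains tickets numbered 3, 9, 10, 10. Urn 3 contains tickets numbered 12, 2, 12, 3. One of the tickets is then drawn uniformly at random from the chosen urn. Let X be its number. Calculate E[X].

245/32

E[X | urn 1] = (10+4+8)/3 = 22/3.
E[X | urn 2] = (3+9+10+10)/4 = 8.
E[X | urn 3] = (12+2+12+3)/4 = 29/4.
By the law of total expectation,
E[X] = (3/8)·(22/3) + (1/2)·(8) + (1/8)·(29/4) = 245/32.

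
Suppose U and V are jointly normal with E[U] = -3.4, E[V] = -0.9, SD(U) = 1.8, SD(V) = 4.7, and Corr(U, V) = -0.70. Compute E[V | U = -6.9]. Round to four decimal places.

5.4972

E[V | U=x] = μ_V + ρ(σ_V/σ_U)(x − μ_U) for jointly normal variables.
E[V | U=-6.9] = -0.9 + (-0.70)·(4.7/1.8)·(-6.9 − (-3.4)) = -0.9 + (-1.82778)·(-3.5) = 5.4972.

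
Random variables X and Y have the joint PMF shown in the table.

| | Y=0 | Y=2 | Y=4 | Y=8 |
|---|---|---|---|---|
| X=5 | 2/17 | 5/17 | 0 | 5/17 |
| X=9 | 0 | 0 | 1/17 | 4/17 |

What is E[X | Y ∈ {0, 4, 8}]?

P(Y ∈ {0, 4, 8}) = 12/17.
Summing X·P(X=x,Y=y) over the conditioning event gives 80/17.
E[X | Y ∈ {0, 4, 8}] = (80/17) / (12/17) = 20/3.

20/3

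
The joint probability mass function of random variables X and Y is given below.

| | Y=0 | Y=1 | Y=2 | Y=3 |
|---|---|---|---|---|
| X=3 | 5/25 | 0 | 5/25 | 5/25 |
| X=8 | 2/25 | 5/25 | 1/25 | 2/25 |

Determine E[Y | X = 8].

13/10

P(X = 8) = 2/5.
Σ Y·P over the event = 0·(2/25) + 1·(5/25) + 2·(1/25) + 3·(2/25) = 13/25.
E[Y | X = 8] = (13/25) / (2/5) = 13/10.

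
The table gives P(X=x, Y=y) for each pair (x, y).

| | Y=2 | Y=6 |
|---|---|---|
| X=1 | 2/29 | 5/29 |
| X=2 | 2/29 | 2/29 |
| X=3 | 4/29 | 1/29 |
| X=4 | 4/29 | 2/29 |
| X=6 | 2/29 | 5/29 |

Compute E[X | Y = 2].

P(Y = 2) = 14/29.
Σ X·P over the event = 1·(2/29) + 2·(2/29) + 3·(4/29) + 4·(4/29) + 6·(2/29) = 46/29.
E[X | Y = 2] = (46/29) / (14/29) = 23/7.

23/7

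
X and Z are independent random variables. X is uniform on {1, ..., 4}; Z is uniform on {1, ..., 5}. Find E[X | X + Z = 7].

3

Outcomes with X + Z = 7: (2,5), (3,4), (4,3), each with probability 1/20.
E[X | X + Z = 7] = (2 + 3 + 4) / 3 = 3.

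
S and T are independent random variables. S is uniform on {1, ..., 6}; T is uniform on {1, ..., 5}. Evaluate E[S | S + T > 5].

P(S + T > 5) = 2/3.
Summing S·P(x,y) over outcomes with S + T > 5 gives 17/6.
E[S | S + T > 5] = (17/6) / (2/3) = 17/4.

17/4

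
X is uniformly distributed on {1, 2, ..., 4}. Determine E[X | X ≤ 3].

2

Given X ≤ 3, X is equally likely to be any of {1, 2, 3}.
E[X | X ≤ 3] = (1 + 2 + 3) / 3 = 2.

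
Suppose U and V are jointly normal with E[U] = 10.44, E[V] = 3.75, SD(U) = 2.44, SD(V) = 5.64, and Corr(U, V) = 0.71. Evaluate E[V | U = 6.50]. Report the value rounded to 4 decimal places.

-2.7161

For a bivariate normal, E[V | U=x] = μ_V + ρ·(σ_V/σ_U)·(x − μ_U).
E[V | U=6.50] = 3.75 + (0.71)·(5.64/2.44)·(6.50 − (10.44)) = 3.75 + (1.64115)·(-3.94) = -2.7161.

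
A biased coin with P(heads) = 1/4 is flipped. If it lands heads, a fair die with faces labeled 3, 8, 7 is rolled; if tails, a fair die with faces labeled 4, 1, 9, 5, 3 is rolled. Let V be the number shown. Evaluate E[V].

E[V | heads] = (3+8+7)/3 = 6.
E[V | tails] = (4+1+9+5+3)/5 = 22/5.
E[V] = (1/4)·(6) + (3/4)·(22/5) = 24/5.

24/5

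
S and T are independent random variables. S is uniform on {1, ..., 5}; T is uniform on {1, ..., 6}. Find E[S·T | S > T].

17/2

P(S > T) = 1/3.
Summing ST·P(x,y) over outcomes with S > T gives 17/6.
E[S·T | S > T] = (17/6) / (1/3) = 17/2.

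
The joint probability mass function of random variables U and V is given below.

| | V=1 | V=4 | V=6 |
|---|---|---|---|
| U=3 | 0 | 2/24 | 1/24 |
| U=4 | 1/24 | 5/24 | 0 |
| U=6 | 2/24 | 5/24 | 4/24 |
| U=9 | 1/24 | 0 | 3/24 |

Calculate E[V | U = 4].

7/2

P(U = 4) = 1/4.
Σ V·P over the event = 1·(1/24) + 4·(5/24) = 7/8.
E[V | U = 4] = (7/8) / (1/4) = 7/2.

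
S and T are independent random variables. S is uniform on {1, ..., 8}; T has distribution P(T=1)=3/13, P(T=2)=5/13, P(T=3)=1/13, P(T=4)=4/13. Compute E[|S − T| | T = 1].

P(T = 1) = 3/13.
Summing |S−T|·P(x,y) over outcomes with T = 1 gives 21/26.
E[|S − T| | T = 1] = (21/26) / (3/13) = 7/2.

7/2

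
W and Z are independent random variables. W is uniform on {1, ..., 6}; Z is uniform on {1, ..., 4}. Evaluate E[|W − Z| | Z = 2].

11/6

Outcomes with Z = 2: (1,2), (2,2), (3,2), (4,2), (5,2), (6,2), each with probability 1/24.
E[|W − Z| | Z = 2] = (1 + 0 + 1 + 2 + 3 + 4) / 6 = 11/6.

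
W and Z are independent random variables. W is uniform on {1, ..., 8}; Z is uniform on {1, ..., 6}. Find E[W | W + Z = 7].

7/2

Outcomes with W + Z = 7: (1,6), (2,5), (3,4), (4,3), (5,2), (6,1), each with probability 1/48.
E[W | W + Z = 7] = (1 + 2 + 3 + 4 + 5 + 6) / 6 = 7/2.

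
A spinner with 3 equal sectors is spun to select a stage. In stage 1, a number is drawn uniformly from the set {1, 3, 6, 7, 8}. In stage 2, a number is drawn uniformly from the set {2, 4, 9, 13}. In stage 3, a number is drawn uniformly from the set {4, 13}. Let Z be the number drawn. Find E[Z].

E[Z | stage 1] = (1+3+6+7+8)/5 = 5.
E[Z | stage 2] = (2+4+9+13)/4 = 7.
E[Z | stage 3] = (4+13)/2 = 17/2.
E[Z] = (1/3)·(5) + (1/3)·(7) + (1/3)·(17/2) = 41/6.

41/6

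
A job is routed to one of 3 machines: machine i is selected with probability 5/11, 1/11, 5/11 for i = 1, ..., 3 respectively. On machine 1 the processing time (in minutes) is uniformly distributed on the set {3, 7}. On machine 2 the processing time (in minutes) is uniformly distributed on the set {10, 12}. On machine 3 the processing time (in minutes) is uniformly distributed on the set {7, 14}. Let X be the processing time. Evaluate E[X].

E[X | machine 1] = (3+7)/2 = 5.
E[X | machine 2] = (10+12)/2 = 11.
E[X | machine 3] = (7+14)/2 = 21/2.
E[X] = (5/11)·(5) + (1/11)·(11) + (5/11)·(21/2) = 177/22.

177/22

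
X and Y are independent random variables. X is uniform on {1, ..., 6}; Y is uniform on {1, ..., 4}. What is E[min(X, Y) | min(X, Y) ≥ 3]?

27/8

P(min(X, Y) ≥ 3) = 1/3.
Summing min(X,Y)·P(x,y) over outcomes with min(X, Y) ≥ 3 gives 9/8.
E[min(X, Y) | min(X, Y) ≥ 3] = (9/8) / (1/3) = 27/8.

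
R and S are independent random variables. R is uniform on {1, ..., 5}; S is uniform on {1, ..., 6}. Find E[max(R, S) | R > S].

4

Outcomes with R > S: (2,1), (3,1), (3,2), (4,1), (4,2), (4,3), (5,1), (5,2), (5,3), (5,4), each with probability 1/30.
E[max(R, S) | R > S] = (2 + 3 + 3 + 4 + 4 + 4 + 5 + 5 + 5 + 5) / 10 = 4.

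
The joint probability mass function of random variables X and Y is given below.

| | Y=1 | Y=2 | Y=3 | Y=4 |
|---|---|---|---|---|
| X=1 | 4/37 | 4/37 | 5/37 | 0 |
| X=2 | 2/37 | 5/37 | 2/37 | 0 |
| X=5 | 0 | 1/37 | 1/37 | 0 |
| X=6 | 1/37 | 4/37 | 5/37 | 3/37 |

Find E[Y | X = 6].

P(X = 6) = 13/37.
Summing Y·P(X=x,Y=y) over the conditioning event gives 36/37.
E[Y | X = 6] = (36/37) / (13/37) = 36/13.

36/13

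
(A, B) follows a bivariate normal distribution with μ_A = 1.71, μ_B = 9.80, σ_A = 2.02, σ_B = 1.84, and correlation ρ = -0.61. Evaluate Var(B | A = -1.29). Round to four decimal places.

For a bivariate normal, Var(B | A=x) = σ_B²(1 − ρ²).
Var(B | A=-1.29) = (1.84)²·(1 − (-0.61)²) = 3.3856·0.6279 = 2.1258.

2.1258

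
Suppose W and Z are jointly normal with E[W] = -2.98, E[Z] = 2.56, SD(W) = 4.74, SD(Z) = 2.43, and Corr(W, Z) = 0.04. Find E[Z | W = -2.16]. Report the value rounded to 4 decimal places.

2.5768

The regression of Z on W has slope ρ·σ_Z/σ_W and passes through (μ_W, μ_Z).
E[Z | W=-2.16] = 2.56 + (0.04)·(2.43/4.74)·(-2.16 − (-2.98)) = 2.56 + (0.020506)·(0.82) = 2.5768.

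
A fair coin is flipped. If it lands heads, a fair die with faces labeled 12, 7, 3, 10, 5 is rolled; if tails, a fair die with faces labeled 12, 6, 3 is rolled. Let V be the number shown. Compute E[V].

36/5

E[V | heads] = (12+7+3+10+5)/5 = 37/5.
E[V | tails] = (12+6+3)/3 = 7.
E[V] = (1/2)·(37/5) + (1/2)·(7) = 36/5.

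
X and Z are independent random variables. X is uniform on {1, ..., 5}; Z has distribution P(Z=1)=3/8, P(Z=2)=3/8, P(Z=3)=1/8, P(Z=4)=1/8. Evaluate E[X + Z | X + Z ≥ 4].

P(X + Z ≥ 4) = 31/40.
Summing (X+Z)·P(x,y) over outcomes with X + Z ≥ 4 gives 22/5.
E[X + Z | X + Z ≥ 4] = (22/5) / (31/40) = 176/31.

176/31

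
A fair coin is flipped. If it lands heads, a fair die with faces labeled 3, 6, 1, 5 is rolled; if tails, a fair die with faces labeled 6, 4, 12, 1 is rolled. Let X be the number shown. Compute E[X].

19/4

E[X | heads] = (3+6+1+5)/4 = 15/4.
E[X | tails] = (6+4+12+1)/4 = 23/4.
By the law of total expectation,
E[X] = (1/2)·(15/4) + (1/2)·(23/4) = 19/4.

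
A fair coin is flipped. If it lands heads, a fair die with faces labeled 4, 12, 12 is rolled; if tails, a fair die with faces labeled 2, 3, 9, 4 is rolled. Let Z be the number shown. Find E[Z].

83/12

E[Z | heads] = (4+12+12)/3 = 28/3.
E[Z | tails] = (2+3+9+4)/4 = 9/2.
E[Z] = (1/2)·(28/3) + (1/2)·(9/2) = 83/12.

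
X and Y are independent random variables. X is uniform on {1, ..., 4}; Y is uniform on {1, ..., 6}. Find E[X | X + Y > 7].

Outcomes with X + Y > 7: (2,6), (3,5), (3,6), (4,4), (4,5), (4,6), each with probability 1/24.
E[X | X + Y > 7] = (2 + 3 + 3 + 4 + 4 + 4) / 6 = 10/3.

10/3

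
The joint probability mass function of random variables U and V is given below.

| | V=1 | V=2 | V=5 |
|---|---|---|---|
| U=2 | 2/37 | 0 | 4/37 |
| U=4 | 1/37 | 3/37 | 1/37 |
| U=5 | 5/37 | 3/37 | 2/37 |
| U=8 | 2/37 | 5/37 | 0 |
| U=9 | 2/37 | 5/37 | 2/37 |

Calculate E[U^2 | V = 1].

P(V = 1) = 12/37.
Summing U^2·P(U=x,V=y) over the conditioning event gives 439/37.
E[U^2 | V = 1] = (439/37) / (12/37) = 439/12.

439/12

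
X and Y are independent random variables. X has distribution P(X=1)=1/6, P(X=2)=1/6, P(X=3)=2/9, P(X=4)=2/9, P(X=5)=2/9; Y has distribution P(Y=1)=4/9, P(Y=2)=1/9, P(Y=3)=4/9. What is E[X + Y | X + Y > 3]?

256/45

P(X + Y > 3) = 5/6.
Summing (X+Y)·P(x,y) over outcomes with X + Y > 3 gives 128/27.
E[X + Y | X + Y > 3] = (128/27) / (5/6) = 256/45.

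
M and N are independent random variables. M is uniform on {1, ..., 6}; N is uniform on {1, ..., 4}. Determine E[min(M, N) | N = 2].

11/6

Outcomes with N = 2: (1,2), (2,2), (3,2), (4,2), (5,2), (6,2), each with probability 1/24.
E[min(M, N) | N = 2] = (1 + 2 + 2 + 2 + 2 + 2) / 6 = 11/6.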